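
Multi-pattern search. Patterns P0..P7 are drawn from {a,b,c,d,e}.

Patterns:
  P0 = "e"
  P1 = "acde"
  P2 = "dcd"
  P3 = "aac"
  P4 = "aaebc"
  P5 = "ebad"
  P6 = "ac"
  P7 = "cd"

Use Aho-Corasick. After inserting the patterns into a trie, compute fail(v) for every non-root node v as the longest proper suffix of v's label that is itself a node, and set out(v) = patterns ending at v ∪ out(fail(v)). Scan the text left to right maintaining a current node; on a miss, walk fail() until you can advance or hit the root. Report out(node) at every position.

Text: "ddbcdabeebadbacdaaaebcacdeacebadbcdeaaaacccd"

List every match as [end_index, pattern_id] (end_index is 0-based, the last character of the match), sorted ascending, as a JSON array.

Build automaton:
Trie (insert patterns):
  n0 'ε': a→2 c→17 d→6 e→1
  n1 'e': b→14  [P0 ends]
  n2 'a': a→9 c→3
  n3 'ac': d→4  [P6 ends]
  n4 'acd': e→5
  n5 'acde': ·  [P1 ends]
  n6 'd': c→7
  n7 'dc': d→8
  n8 'dcd': ·  [P2 ends]
  n9 'aa': c→10 e→11
  n10 'aac': ·  [P3 ends]
  n11 'aae': b→12
  n12 'aaeb': c→13
  n13 'aaebc': ·  [P4 ends]
  n14 'eb': a→15
  n15 'eba': d→16
  n16 'ebad': ·  [P5 ends]
  n17 'c': d→18
  n18 'cd': ·  [P7 ends]

BFS fail/out derivation:
  fail(1) 'e': from fail(0)=0 chase 'e': 0 ⇒ 0;  out={0}∪out(0)={0}
  fail(2) 'a': from fail(0)=0 chase 'a': 0 ⇒ 0;  out=∅∪out(0)=∅
  fail(6) 'd': from fail(0)=0 chase 'd': 0 ⇒ 0;  out=∅∪out(0)=∅
  fail(17) 'c': from fail(0)=0 chase 'c': 0 ⇒ 0;  out=∅∪out(0)=∅
  fail(3) 'ac': from fail(2)=0 chase 'c': 0 ⇒ 17;  out={6}∪out(17)={6}
  fail(7) 'dc': from fail(6)=0 chase 'c': 0 ⇒ 17;  out=∅∪out(17)=∅
  fail(9) 'aa': from fail(2)=0 chase 'a': 0 ⇒ 2;  out=∅∪out(2)=∅
  fail(14) 'eb': from fail(1)=0 chase 'b': 0 ⇒ 0;  out=∅∪out(0)=∅
  fail(18) 'cd': from fail(17)=0 chase 'd': 0 ⇒ 6;  out={7}∪out(6)={7}
  fail(4) 'acd': from fail(3)=17 chase 'd': 17 ⇒ 18;  out=∅∪out(18)={7}
  fail(8) 'dcd': from fail(7)=17 chase 'd': 17 ⇒ 18;  out={2}∪out(18)={2,7}
  fail(10) 'aac': from fail(9)=2 chase 'c': 2 ⇒ 3;  out={3}∪out(3)={3,6}
  fail(11) 'aae': from fail(9)=2 chase 'e': 2→0 ⇒ 1;  out=∅∪out(1)={0}
  fail(15) 'eba': from fail(14)=0 chase 'a': 0 ⇒ 2;  out=∅∪out(2)=∅
  fail(5) 'acde': from fail(4)=18 chase 'e': 18→6→0 ⇒ 1;  out={1}∪out(1)={0,1}
  fail(12) 'aaeb': from fail(11)=1 chase 'b': 1 ⇒ 14;  out=∅∪out(14)=∅
  fail(16) 'ebad': from fail(15)=2 chase 'd': 2→0 ⇒ 6;  out={5}∪out(6)={5}
  fail(13) 'aaebc': from fail(12)=14 chase 'c': 14→0 ⇒ 17;  out={4}∪out(17)={4}

Text stream:
i=0 'd': node 0→6
i=1 'd': node 6→6 (via fail)
i=2 'b': node 6→0 (via fail)
i=3 'c': node 0→17
i=4 'd': node 17→18  → match P7@[3:4]
i=5 'a': node 18→2 (via fail)
i=6 'b': node 2→0 (via fail)
i=7 'e': node 0→1  → match P0@[7:7]
i=8 'e': node 1→1 (via fail)  → match P0@[8:8]
i=9 'b': node 1→14
i=10 'a': node 14→15
i=11 'd': node 15→16  → match P5@[8:11]
i=12 'b': node 16→0 (via fail)
i=13 'a': node 0→2
i=14 'c': node 2→3  → match P6@[13:14]
i=15 'd': node 3→4  → match P7@[14:15]
i=16 'a': node 4→2 (via fail)
i=17 'a': node 2→9
i=18 'a': node 9→9 (via fail)
i=19 'e': node 9→11  → match P0@[19:19]
i=20 'b': node 11→12
i=21 'c': node 12→13  → match P4@[17:21]
i=22 'a': node 13→2 (via fail)
i=23 'c': node 2→3  → match P6@[22:23]
i=24 'd': node 3→4  → match P7@[23:24]
i=25 'e': node 4→5  → match P0@[25:25],P1@[22:25]
i=26 'a': node 5→2 (via fail)
i=27 'c': node 2→3  → match P6@[26:27]
i=28 'e': node 3→1 (via fail)  → match P0@[28:28]
i=29 'b': node 1→14
i=30 'a': node 14→15
i=31 'd': node 15→16  → match P5@[28:31]
i=32 'b': node 16→0 (via fail)
i=33 'c': node 0→17
i=34 'd': node 17→18  → match P7@[33:34]
i=35 'e': node 18→1 (via fail)  → match P0@[35:35]
i=36 'a': node 1→2 (via fail)
i=37 'a': node 2→9
i=38 'a': node 9→9 (via fail)
i=39 'a': node 9→9 (via fail)
i=40 'c': node 9→10  → match P3@[38:40],P6@[39:40]
i=41 'c': node 10→17 (via fail)
i=42 'c': node 17→17 (via fail)
i=43 'd': node 17→18  → match P7@[42:43]

Matches: [[4,7],[7,0],[8,0],[11,5],[14,6],[15,7],[19,0],[21,4],[23,6],[24,7],[25,0],[25,1],[27,6],[28,0],[31,5],[34,7],[35,0],[40,3],[40,6],[43,7]]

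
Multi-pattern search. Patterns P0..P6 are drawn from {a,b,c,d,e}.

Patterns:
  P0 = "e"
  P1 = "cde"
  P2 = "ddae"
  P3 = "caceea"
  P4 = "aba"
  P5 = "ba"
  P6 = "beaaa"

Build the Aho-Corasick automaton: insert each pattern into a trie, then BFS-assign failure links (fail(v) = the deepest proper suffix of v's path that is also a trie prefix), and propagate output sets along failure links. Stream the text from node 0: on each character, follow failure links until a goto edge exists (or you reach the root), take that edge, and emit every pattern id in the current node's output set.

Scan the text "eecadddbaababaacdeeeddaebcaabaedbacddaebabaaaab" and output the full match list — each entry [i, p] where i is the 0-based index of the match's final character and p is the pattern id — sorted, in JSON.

Construct AC machine:
Trie (insert patterns):
  0='ε' goto a→14 b→17 c→2 d→5 e→1
  1='e' goto ·  ←P0
  2='c' goto a→9 d→3
  3='cd' goto e→4
  4='cde' goto ·  ←P1
  5='d' goto d→6
  6='dd' goto a→7
  7='dda' goto e→8
  8='ddae' goto ·  ←P2
  9='ca' goto c→10
  10='cac' goto e→11
  11='cace' goto e→12
  12='cacee' goto a→13
  13='caceea' goto ·  ←P3
  14='a' goto b→15
  15='ab' goto a→16
  16='aba' goto ·  ←P4
  17='b' goto a→18 e→19
  18='ba' goto ·  ←P5
  19='be' goto a→20
  20='bea' goto a→21
  21='beaa' goto a→22
  22='beaaa' goto ·  ←P6

Failure links (BFS by depth):
  n1('e'): parent n0 fail=0; on 'e' 0 → fail=0;  out {0}∪∅={0}
  n2('c'): parent n0 fail=0; on 'c' 0 → fail=0;  out ∅∪∅=∅
  n5('d'): parent n0 fail=0; on 'd' 0 → fail=0;  out ∅∪∅=∅
  n14('a'): parent n0 fail=0; on 'a' 0 → fail=0;  out ∅∪∅=∅
  n17('b'): parent n0 fail=0; on 'b' 0 → fail=0;  out ∅∪∅=∅
  n3('cd'): parent n2 fail=0; on 'd' 0 → fail=5;  out ∅∪∅=∅
  n6('dd'): parent n5 fail=0; on 'd' 0 → fail=5;  out ∅∪∅=∅
  n9('ca'): parent n2 fail=0; on 'a' 0 → fail=14;  out ∅∪∅=∅
  n15('ab'): parent n14 fail=0; on 'b' 0 → fail=17;  out ∅∪∅=∅
  n18('ba'): parent n17 fail=0; on 'a' 0 → fail=14;  out {5}∪∅={5}
  n19('be'): parent n17 fail=0; on 'e' 0 → fail=1;  out ∅∪{0}={0}
  n4('cde'): parent n3 fail=5; on 'e' 5→0 → fail=1;  out {1}∪{0}={0,1}
  n7('dda'): parent n6 fail=5; on 'a' 5→0 → fail=14;  out ∅∪∅=∅
  n10('cac'): parent n9 fail=14; on 'c' 14→0 → fail=2;  out ∅∪∅=∅
  n16('aba'): parent n15 fail=17; on 'a' 17 → fail=18;  out {4}∪{5}={4,5}
  n20('bea'): parent n19 fail=1; on 'a' 1→0 → fail=14;  out ∅∪∅=∅
  n8('ddae'): parent n7 fail=14; on 'e' 14→0 → fail=1;  out {2}∪{0}={0,2}
  n11('cace'): parent n10 fail=2; on 'e' 2→0 → fail=1;  out ∅∪{0}={0}
  n21('beaa'): parent n20 fail=14; on 'a' 14→0 → fail=14;  out ∅∪∅=∅
  n12('cacee'): parent n11 fail=1; on 'e' 1→0 → fail=1;  out ∅∪{0}={0}
  n22('beaaa'): parent n21 fail=14; on 'a' 14→0 → fail=14;  out {6}∪∅={6}
  n13('caceea'): parent n12 fail=1; on 'a' 1→0 → fail=14;  out {3}∪∅={3}

Run:
pos 0 'e': at 1  → match P0@[0:0]
pos 1 'e': at 1 (fail-walked)  → match P0@[1:1]
pos 2 'c': at 2 (fail-walked)
pos 3 'a': at 9
pos 4 'd': at 5 (fail-walked)
pos 5 'd': at 6
pos 6 'd': at 6 (fail-walked)
pos 7 'b': at 17 (fail-walked)
pos 8 'a': at 18  → match P5@[7:8]
pos 9 'a': at 14 (fail-walked)
pos 10 'b': at 15
pos 11 'a': at 16  → match P4@[9:11],P5@[10:11]
pos 12 'b': at 15 (fail-walked)
pos 13 'a': at 16  → match P4@[11:13],P5@[12:13]
pos 14 'a': at 14 (fail-walked)
pos 15 'c': at 2 (fail-walked)
pos 16 'd': at 3
pos 17 'e': at 4  → match P0@[17:17],P1@[15:17]
pos 18 'e': at 1 (fail-walked)  → match P0@[18:18]
pos 19 'e': at 1 (fail-walked)  → match P0@[19:19]
pos 20 'd': at 5 (fail-walked)
pos 21 'd': at 6
pos 22 'a': at 7
pos 23 'e': at 8  → match P0@[23:23],P2@[20:23]
pos 24 'b': at 17 (fail-walked)
pos 25 'c': at 2 (fail-walked)
pos 26 'a': at 9
pos 27 'a': at 14 (fail-walked)
pos 28 'b': at 15
pos 29 'a': at 16  → match P4@[27:29],P5@[28:29]
pos 30 'e': at 1 (fail-walked)  → match P0@[30:30]
pos 31 'd': at 5 (fail-walked)
pos 32 'b': at 17 (fail-walked)
pos 33 'a': at 18  → match P5@[32:33]
pos 34 'c': at 2 (fail-walked)
pos 35 'd': at 3
pos 36 'd': at 6 (fail-walked)
pos 37 'a': at 7
pos 38 'e': at 8  → match P0@[38:38],P2@[35:38]
pos 39 'b': at 17 (fail-walked)
pos 40 'a': at 18  → match P5@[39:40]
pos 41 'b': at 15 (fail-walked)
pos 42 'a': at 16  → match P4@[40:42],P5@[41:42]
pos 43 'a': at 14 (fail-walked)
pos 44 'a': at 14 (fail-walked)
pos 45 'a': at 14 (fail-walked)
pos 46 'b': at 15

All matches (sorted): [[0,0],[1,0],[8,5],[11,4],[11,5],[13,4],[13,5],[17,0],[17,1],[18,0],[19,0],[23,0],[23,2],[29,4],[29,5],[30,0],[33,5],[38,0],[38,2],[40,5],[42,4],[42,5]]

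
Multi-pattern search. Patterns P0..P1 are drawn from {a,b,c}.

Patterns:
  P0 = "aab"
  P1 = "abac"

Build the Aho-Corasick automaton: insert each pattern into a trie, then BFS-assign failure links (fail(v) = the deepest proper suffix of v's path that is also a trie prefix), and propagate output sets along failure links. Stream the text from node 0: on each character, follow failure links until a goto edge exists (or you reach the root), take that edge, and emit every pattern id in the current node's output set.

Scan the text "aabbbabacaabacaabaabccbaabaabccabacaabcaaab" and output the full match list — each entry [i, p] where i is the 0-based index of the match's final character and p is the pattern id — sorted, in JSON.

Build:
Trie nodes:
  n0 'ε': a→1
  n1 'a': a→2 b→4
  n2 'aa': b→3
  n3 'aab': ·  [P0 ends]
  n4 'ab': a→5
  n5 'aba': c→6
  n6 'abac': ·  [P1 ends]

BFS fail/out derivation:
  n1('a'): parent n0 fail=0; on 'a' 0 → fail=0;  out ∅∪∅=∅
  n2('aa'): parent n1 fail=0; on 'a' 0 → fail=1;  out ∅∪∅=∅
  n4('ab'): parent n1 fail=0; on 'b' 0 → fail=0;  out ∅∪∅=∅
  n3('aab'): parent n2 fail=1; on 'b' 1 → fail=4;  out {0}∪∅={0}
  n5('aba'): parent n4 fail=0; on 'a' 0 → fail=1;  out ∅∪∅=∅
  n6('abac'): parent n5 fail=1; on 'c' 1→0 → fail=0;  out {1}∪∅={1}

Scan:
pos 0 'a': at 1
pos 1 'a': at 2
pos 2 'b': at 3  → match P0@[0:2]
pos 3 'b': at 0 (via fail)
pos 4 'b': at 0
pos 5 'a': at 1
pos 6 'b': at 4
pos 7 'a': at 5
pos 8 'c': at 6  → match P1@[5:8]
pos 9 'a': at 1 (via fail)
pos 10 'a': at 2
pos 11 'b': at 3  → match P0@[9:11]
pos 12 'a': at 5 (via fail)
pos 13 'c': at 6  → match P1@[10:13]
pos 14 'a': at 1 (via fail)
pos 15 'a': at 2
pos 16 'b': at 3  → match P0@[14:16]
pos 17 'a': at 5 (via fail)
pos 18 'a': at 2 (via fail)
pos 19 'b': at 3  → match P0@[17:19]
pos 20 'c': at 0 (via fail)
pos 21 'c': at 0
pos 22 'b': at 0
pos 23 'a': at 1
pos 24 'a': at 2
pos 25 'b': at 3  → match P0@[23:25]
pos 26 'a': at 5 (via fail)
pos 27 'a': at 2 (via fail)
pos 28 'b': at 3  → match P0@[26:28]
pos 29 'c': at 0 (via fail)
pos 30 'c': at 0
pos 31 'a': at 1
pos 32 'b': at 4
pos 33 'a': at 5
pos 34 'c': at 6  → match P1@[31:34]
pos 35 'a': at 1 (via fail)
pos 36 'a': at 2
pos 37 'b': at 3  → match P0@[35:37]
pos 38 'c': at 0 (via fail)
pos 39 'a': at 1
pos 40 'a': at 2
pos 41 'a': at 2 (via fail)
pos 42 'b': at 3  → match P0@[40:42]

Matches: [[2,0],[8,1],[11,0],[13,1],[16,0],[19,0],[25,0],[28,0],[34,1],[37,0],[42,0]]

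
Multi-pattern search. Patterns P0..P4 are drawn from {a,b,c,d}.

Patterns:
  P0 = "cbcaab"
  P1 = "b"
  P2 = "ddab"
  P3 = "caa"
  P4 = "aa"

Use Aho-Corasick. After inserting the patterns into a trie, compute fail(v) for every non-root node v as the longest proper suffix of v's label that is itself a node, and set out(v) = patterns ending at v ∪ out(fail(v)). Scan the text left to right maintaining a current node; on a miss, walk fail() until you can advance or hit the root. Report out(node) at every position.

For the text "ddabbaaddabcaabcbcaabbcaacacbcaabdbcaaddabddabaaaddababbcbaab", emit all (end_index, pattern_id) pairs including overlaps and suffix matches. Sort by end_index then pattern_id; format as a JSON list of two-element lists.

Build automaton:
Trie (insert patterns):
  n0 'ε': a→14 b→7 c→1 d→8
  n1 'c': a→12 b→2
  n2 'cb': c→3
  n3 'cbc': a→4
  n4 'cbca': a→5
  n5 'cbcaa': b→6
  n6 'cbcaab': ·  ←P0
  n7 'b': ·  ←P1
  n8 'd': d→9
  n9 'dd': a→10
  n10 'dda': b→11
  n11 'ddab': ·  ←P2
  n12 'ca': a→13
  n13 'caa': ·  ←P3
  n14 'a': a→15
  n15 'aa': ·  ←P4

BFS fail/out derivation:
  n1('c'): parent n0 fail=0; on 'c' 0 → fail=0;  out ∅∪∅=∅
  n7('b'): parent n0 fail=0; on 'b' 0 → fail=0;  out {1}∪∅={1}
  n8('d'): parent n0 fail=0; on 'd' 0 → fail=0;  out ∅∪∅=∅
  n14('a'): parent n0 fail=0; on 'a' 0 → fail=0;  out ∅∪∅=∅
  n2('cb'): parent n1 fail=0; on 'b' 0 → fail=7;  out ∅∪{1}={1}
  n9('dd'): parent n8 fail=0; on 'd' 0 → fail=8;  out ∅∪∅=∅
  n12('ca'): parent n1 fail=0; on 'a' 0 → fail=14;  out ∅∪∅=∅
  n15('aa'): parent n14 fail=0; on 'a' 0 → fail=14;  out {4}∪∅={4}
  n3('cbc'): parent n2 fail=7; on 'c' 7→0 → fail=1;  out ∅∪∅=∅
  n10('dda'): parent n9 fail=8; on 'a' 8→0 → fail=14;  out ∅∪∅=∅
  n13('caa'): parent n12 fail=14; on 'a' 14 → fail=15;  out {3}∪{4}={3,4}
  n4('cbca'): parent n3 fail=1; on 'a' 1 → fail=12;  out ∅∪∅=∅
  n11('ddab'): parent n10 fail=14; on 'b' 14→0 → fail=7;  out {2}∪{1}={1,2}
  n5('cbcaa'): parent n4 fail=12; on 'a' 12 → fail=13;  out ∅∪{3,4}={3,4}
  n6('cbcaab'): parent n5 fail=13; on 'b' 13→15→14→0 → fail=7;  out {0}∪{1}={0,1}

Run:
pos 0 'd': at 8
pos 1 'd': at 9
pos 2 'a': at 10
pos 3 'b': at 11  ** P1@[3:3],P2@[0:3]
pos 4 'b': at 7 (fail-walked)  ** P1@[4:4]
pos 5 'a': at 14 (fail-walked)
pos 6 'a': at 15  ** P4@[5:6]
pos 7 'd': at 8 (fail-walked)
pos 8 'd': at 9
pos 9 'a': at 10
pos 10 'b': at 11  ** P1@[10:10],P2@[7:10]
pos 11 'c': at 1 (fail-walked)
pos 12 'a': at 12
pos 13 'a': at 13  ** P3@[11:13],P4@[12:13]
pos 14 'b': at 7 (fail-walked)  ** P1@[14:14]
pos 15 'c': at 1 (fail-walked)
pos 16 'b': at 2  ** P1@[16:16]
pos 17 'c': at 3
pos 18 'a': at 4
pos 19 'a': at 5  ** P3@[17:19],P4@[18:19]
pos 20 'b': at 6  ** P0@[15:20],P1@[20:20]
pos 21 'b': at 7 (fail-walked)  ** P1@[21:21]
pos 22 'c': at 1 (fail-walked)
pos 23 'a': at 12
pos 24 'a': at 13  ** P3@[22:24],P4@[23:24]
pos 25 'c': at 1 (fail-walked)
pos 26 'a': at 12
pos 27 'c': at 1 (fail-walked)
pos 28 'b': at 2  ** P1@[28:28]
pos 29 'c': at 3
pos 30 'a': at 4
pos 31 'a': at 5  ** P3@[29:31],P4@[30:31]
pos 32 'b': at 6  ** P0@[27:32],P1@[32:32]
pos 33 'd': at 8 (fail-walked)
pos 34 'b': at 7 (fail-walked)  ** P1@[34:34]
pos 35 'c': at 1 (fail-walked)
pos 36 'a': at 12
pos 37 'a': at 13  ** P3@[35:37],P4@[36:37]
pos 38 'd': at 8 (fail-walked)
pos 39 'd': at 9
pos 40 'a': at 10
pos 41 'b': at 11  ** P1@[41:41],P2@[38:41]
pos 42 'd': at 8 (fail-walked)
pos 43 'd': at 9
pos 44 'a': at 10
pos 45 'b': at 11  ** P1@[45:45],P2@[42:45]
pos 46 'a': at 14 (fail-walked)
pos 47 'a': at 15  ** P4@[46:47]
pos 48 'a': at 15 (fail-walked)  ** P4@[47:48]
pos 49 'd': at 8 (fail-walked)
pos 50 'd': at 9
pos 51 'a': at 10
pos 52 'b': at 11  ** P1@[52:52],P2@[49:52]
pos 53 'a': at 14 (fail-walked)
pos 54 'b': at 7 (fail-walked)  ** P1@[54:54]
pos 55 'b': at 7 (fail-walked)  ** P1@[55:55]
pos 56 'c': at 1 (fail-walked)
pos 57 'b': at 2  ** P1@[57:57]
pos 58 'a': at 14 (fail-walked)
pos 59 'a': at 15  ** P4@[58:59]
pos 60 'b': at 7 (fail-walked)  ** P1@[60:60]

Result: [[3,1],[3,2],[4,1],[6,4],[10,1],[10,2],[13,3],[13,4],[14,1],[16,1],[19,3],[19,4],[20,0],[20,1],[21,1],[24,3],[24,4],[28,1],[31,3],[31,4],[32,0],[32,1],[34,1],[37,3],[37,4],[41,1],[41,2],[45,1],[45,2],[47,4],[48,4],[52,1],[52,2],[54,1],[55,1],[57,1],[59,4],[60,1]]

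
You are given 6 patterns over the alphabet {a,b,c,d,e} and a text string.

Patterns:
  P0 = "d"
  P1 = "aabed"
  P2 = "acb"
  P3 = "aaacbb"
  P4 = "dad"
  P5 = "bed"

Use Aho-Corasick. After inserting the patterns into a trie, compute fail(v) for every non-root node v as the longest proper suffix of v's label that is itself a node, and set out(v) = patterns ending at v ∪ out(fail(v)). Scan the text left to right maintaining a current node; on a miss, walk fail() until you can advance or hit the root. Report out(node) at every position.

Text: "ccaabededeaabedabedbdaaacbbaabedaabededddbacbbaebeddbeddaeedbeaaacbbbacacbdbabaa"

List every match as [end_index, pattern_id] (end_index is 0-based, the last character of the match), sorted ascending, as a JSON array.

Build:
Trie (insert patterns):
  0='ε' goto a→2 b→15 d→1
  1='d' goto a→13  ←P0
  2='a' goto a→3 c→7
  3='aa' goto a→9 b→4
  4='aab' goto e→5
  5='aabe' goto d→6
  6='aabed' goto ·  ←P1
  7='ac' goto b→8
  8='acb' goto ·  ←P2
  9='aaa' goto c→10
  10='aaac' goto b→11
  11='aaacb' goto b→12
  12='aaacbb' goto ·  ←P3
  13='da' goto d→14
  14='dad' goto ·  ←P4
  15='b' goto e→16
  16='be' goto d→17
  17='bed' goto ·  ←P5

BFS fail/out derivation:
  n1('d'): parent n0 fail=0; on 'd' 0 → fail=0;  out {0}∪∅={0}
  n2('a'): parent n0 fail=0; on 'a' 0 → fail=0;  out ∅∪∅=∅
  n15('b'): parent n0 fail=0; on 'b' 0 → fail=0;  out ∅∪∅=∅
  n3('aa'): parent n2 fail=0; on 'a' 0 → fail=2;  out ∅∪∅=∅
  n7('ac'): parent n2 fail=0; on 'c' 0 → fail=0;  out ∅∪∅=∅
  n13('da'): parent n1 fail=0; on 'a' 0 → fail=2;  out ∅∪∅=∅
  n16('be'): parent n15 fail=0; on 'e' 0 → fail=0;  out ∅∪∅=∅
  n4('aab'): parent n3 fail=2; on 'b' 2→0 → fail=15;  out ∅∪∅=∅
  n8('acb'): parent n7 fail=0; on 'b' 0 → fail=15;  out {2}∪∅={2}
  n9('aaa'): parent n3 fail=2; on 'a' 2 → fail=3;  out ∅∪∅=∅
  n14('dad'): parent n13 fail=2; on 'd' 2→0 → fail=1;  out {4}∪{0}={0,4}
  n17('bed'): parent n16 fail=0; on 'd' 0 → fail=1;  out {5}∪{0}={0,5}
  n5('aabe'): parent n4 fail=15; on 'e' 15 → fail=16;  out ∅∪∅=∅
  n10('aaac'): parent n9 fail=3; on 'c' 3→2 → fail=7;  out ∅∪∅=∅
  n6('aabed'): parent n5 fail=16; on 'd' 16 → fail=17;  out {1}∪{0,5}={0,1,5}
  n11('aaacb'): parent n10 fail=7; on 'b' 7 → fail=8;  out ∅∪{2}={2}
  n12('aaacbb'): parent n11 fail=8; on 'b' 8→15→0 → fail=15;  out {3}∪∅={3}

Scan:
pos 0 'c': at 0
pos 1 'c': at 0
pos 2 'a': at 2
pos 3 'a': at 3
pos 4 'b': at 4
pos 5 'e': at 5
pos 6 'd': at 6  ** P0@[6:6],P1@[2:6],P5@[4:6]
pos 7 'e': at 0 (fail-walked)
pos 8 'd': at 1  ** P0@[8:8]
pos 9 'e': at 0 (fail-walked)
pos 10 'a': at 2
pos 11 'a': at 3
pos 12 'b': at 4
pos 13 'e': at 5
pos 14 'd': at 6  ** P0@[14:14],P1@[10:14],P5@[12:14]
pos 15 'a': at 13 (fail-walked)
pos 16 'b': at 15 (fail-walked)
pos 17 'e': at 16
pos 18 'd': at 17  ** P0@[18:18],P5@[16:18]
pos 19 'b': at 15 (fail-walked)
pos 20 'd': at 1 (fail-walked)  ** P0@[20:20]
pos 21 'a': at 13
pos 22 'a': at 3 (fail-walked)
pos 23 'a': at 9
pos 24 'c': at 10
pos 25 'b': at 11  ** P2@[23:25]
pos 26 'b': at 12  ** P3@[21:26]
pos 27 'a': at 2 (fail-walked)
pos 28 'a': at 3
pos 29 'b': at 4
pos 30 'e': at 5
pos 31 'd': at 6  ** P0@[31:31],P1@[27:31],P5@[29:31]
pos 32 'a': at 13 (fail-walked)
pos 33 'a': at 3 (fail-walked)
pos 34 'b': at 4
pos 35 'e': at 5
pos 36 'd': at 6  ** P0@[36:36],P1@[32:36],P5@[34:36]
pos 37 'e': at 0 (fail-walked)
pos 38 'd': at 1  ** P0@[38:38]
pos 39 'd': at 1 (fail-walked)  ** P0@[39:39]
pos 40 'd': at 1 (fail-walked)  ** P0@[40:40]
pos 41 'b': at 15 (fail-walked)
pos 42 'a': at 2 (fail-walked)
pos 43 'c': at 7
pos 44 'b': at 8  ** P2@[42:44]
pos 45 'b': at 15 (fail-walked)
pos 46 'a': at 2 (fail-walked)
pos 47 'e': at 0 (fail-walked)
pos 48 'b': at 15
pos 49 'e': at 16
pos 50 'd': at 17  ** P0@[50:50],P5@[48:50]
pos 51 'd': at 1 (fail-walked)  ** P0@[51:51]
pos 52 'b': at 15 (fail-walked)
pos 53 'e': at 16
pos 54 'd': at 17  ** P0@[54:54],P5@[52:54]
pos 55 'd': at 1 (fail-walked)  ** P0@[55:55]
pos 56 'a': at 13
pos 57 'e': at 0 (fail-walked)
pos 58 'e': at 0
pos 59 'd': at 1  ** P0@[59:59]
pos 60 'b': at 15 (fail-walked)
pos 61 'e': at 16
pos 62 'a': at 2 (fail-walked)
pos 63 'a': at 3
pos 64 'a': at 9
pos 65 'c': at 10
pos 66 'b': at 11  ** P2@[64:66]
pos 67 'b': at 12  ** P3@[62:67]
pos 68 'b': at 15 (fail-walked)
pos 69 'a': at 2 (fail-walked)
pos 70 'c': at 7
pos 71 'a': at 2 (fail-walked)
pos 72 'c': at 7
pos 73 'b': at 8  ** P2@[71:73]
pos 74 'd': at 1 (fail-walked)  ** P0@[74:74]
pos 75 'b': at 15 (fail-walked)
pos 76 'a': at 2 (fail-walked)
pos 77 'b': at 15 (fail-walked)
pos 78 'a': at 2 (fail-walked)
pos 79 'a': at 3

Result: [[6,0],[6,1],[6,5],[8,0],[14,0],[14,1],[14,5],[18,0],[18,5],[20,0],[25,2],[26,3],[31,0],[31,1],[31,5],[36,0],[36,1],[36,5],[38,0],[39,0],[40,0],[44,2],[50,0],[50,5],[51,0],[54,0],[54,5],[55,0],[59,0],[66,2],[67,3],[73,2],[74,0]]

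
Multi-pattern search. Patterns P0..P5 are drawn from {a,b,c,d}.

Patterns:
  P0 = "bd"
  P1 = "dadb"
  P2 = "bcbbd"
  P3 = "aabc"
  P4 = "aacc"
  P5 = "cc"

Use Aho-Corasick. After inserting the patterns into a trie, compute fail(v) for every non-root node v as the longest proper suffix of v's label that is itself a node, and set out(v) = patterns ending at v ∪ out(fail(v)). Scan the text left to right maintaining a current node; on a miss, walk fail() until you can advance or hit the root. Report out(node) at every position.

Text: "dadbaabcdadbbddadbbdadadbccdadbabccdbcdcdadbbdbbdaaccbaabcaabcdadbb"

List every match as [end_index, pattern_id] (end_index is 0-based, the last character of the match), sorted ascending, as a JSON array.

Build:
Trie (insert patterns):
  0='ε' goto a→11 b→1 c→17 d→3
  1='b' goto c→7 d→2
  2='bd' goto ·  ←P0
  3='d' goto a→4
  4='da' goto d→5
  5='dad' goto b→6
  6='dadb' goto ·  ←P1
  7='bc' goto b→8
  8='bcb' goto b→9
  9='bcbb' goto d→10
  10='bcbbd' goto ·  ←P2
  11='a' goto a→12
  12='aa' goto b→13 c→15
  13='aab' goto c→14
  14='aabc' goto ·  ←P3
  15='aac' goto c→16
  16='aacc' goto ·  ←P4
  17='c' goto c→18
  18='cc' goto ·  ←P5

Failure links (BFS by depth):
  n1('b'): parent n0 fail=0; on 'b' 0 → fail=0;  out ∅∪∅=∅
  n3('d'): parent n0 fail=0; on 'd' 0 → fail=0;  out ∅∪∅=∅
  n11('a'): parent n0 fail=0; on 'a' 0 → fail=0;  out ∅∪∅=∅
  n17('c'): parent n0 fail=0; on 'c' 0 → fail=0;  out ∅∪∅=∅
  n2('bd'): parent n1 fail=0; on 'd' 0 → fail=3;  out {0}∪∅={0}
  n4('da'): parent n3 fail=0; on 'a' 0 → fail=11;  out ∅∪∅=∅
  n7('bc'): parent n1 fail=0; on 'c' 0 → fail=17;  out ∅∪∅=∅
  n12('aa'): parent n11 fail=0; on 'a' 0 → fail=11;  out ∅∪∅=∅
  n18('cc'): parent n17 fail=0; on 'c' 0 → fail=17;  out {5}∪∅={5}
  n5('dad'): parent n4 fail=11; on 'd' 11→0 → fail=3;  out ∅∪∅=∅
  n8('bcb'): parent n7 fail=17; on 'b' 17→0 → fail=1;  out ∅∪∅=∅
  n13('aab'): parent n12 fail=11; on 'b' 11→0 → fail=1;  out ∅∪∅=∅
  n15('aac'): parent n12 fail=11; on 'c' 11→0 → fail=17;  out ∅∪∅=∅
  n6('dadb'): parent n5 fail=3; on 'b' 3→0 → fail=1;  out {1}∪∅={1}
  n9('bcbb'): parent n8 fail=1; on 'b' 1→0 → fail=1;  out ∅∪∅=∅
  n14('aabc'): parent n13 fail=1; on 'c' 1 → fail=7;  out {3}∪∅={3}
  n16('aacc'): parent n15 fail=17; on 'c' 17 → fail=18;  out {4}∪{5}={4,5}
  n10('bcbbd'): parent n9 fail=1; on 'd' 1 → fail=2;  out {2}∪{0}={0,2}

Scan:
i=0 'd': node 0→3
i=1 'a': node 3→4
i=2 'd': node 4→5
i=3 'b': node 5→6  ** P1@[0:3]
i=4 'a': node 6→11 ·f
i=5 'a': node 11→12
i=6 'b': node 12→13
i=7 'c': node 13→14  ** P3@[4:7]
i=8 'd': node 14→3 ·f
i=9 'a': node 3→4
i=10 'd': node 4→5
i=11 'b': node 5→6  ** P1@[8:11]
i=12 'b': node 6→1 ·f
i=13 'd': node 1→2  ** P0@[12:13]
i=14 'd': node 2→3 ·f
i=15 'a': node 3→4
i=16 'd': node 4→5
i=17 'b': node 5→6  ** P1@[14:17]
i=18 'b': node 6→1 ·f
i=19 'd': node 1→2  ** P0@[18:19]
i=20 'a': node 2→4 ·f
i=21 'd': node 4→5
i=22 'a': node 5→4 ·f
i=23 'd': node 4→5
i=24 'b': node 5→6  ** P1@[21:24]
i=25 'c': node 6→7 ·f
i=26 'c': node 7→18 ·f  ** P5@[25:26]
i=27 'd': node 18→3 ·f
i=28 'a': node 3→4
i=29 'd': node 4→5
i=30 'b': node 5→6  ** P1@[27:30]
i=31 'a': node 6→11 ·f
i=32 'b': node 11→1 ·f
i=33 'c': node 1→7
i=34 'c': node 7→18 ·f  ** P5@[33:34]
i=35 'd': node 18→3 ·f
i=36 'b': node 3→1 ·f
i=37 'c': node 1→7
i=38 'd': node 7→3 ·f
i=39 'c': node 3→17 ·f
i=40 'd': node 17→3 ·f
i=41 'a': node 3→4
i=42 'd': node 4→5
i=43 'b': node 5→6  ** P1@[40:43]
i=44 'b': node 6→1 ·f
i=45 'd': node 1→2  ** P0@[44:45]
i=46 'b': node 2→1 ·f
i=47 'b': node 1→1 ·f
i=48 'd': node 1→2  ** P0@[47:48]
i=49 'a': node 2→4 ·f
i=50 'a': node 4→12 ·f
i=51 'c': node 12→15
i=52 'c': node 15→16  ** P4@[49:52],P5@[51:52]
i=53 'b': node 16→1 ·f
i=54 'a': node 1→11 ·f
i=55 'a': node 11→12
i=56 'b': node 12→13
i=57 'c': node 13→14  ** P3@[54:57]
i=58 'a': node 14→11 ·f
i=59 'a': node 11→12
i=60 'b': node 12→13
i=61 'c': node 13→14  ** P3@[58:61]
i=62 'd': node 14→3 ·f
i=63 'a': node 3→4
i=64 'd': node 4→5
i=65 'b': node 5→6  ** P1@[62:65]
i=66 'b': node 6→1 ·f

Matches: [[3,1],[7,3],[11,1],[13,0],[17,1],[19,0],[24,1],[26,5],[30,1],[34,5],[43,1],[45,0],[48,0],[52,4],[52,5],[57,3],[61,3],[65,1]]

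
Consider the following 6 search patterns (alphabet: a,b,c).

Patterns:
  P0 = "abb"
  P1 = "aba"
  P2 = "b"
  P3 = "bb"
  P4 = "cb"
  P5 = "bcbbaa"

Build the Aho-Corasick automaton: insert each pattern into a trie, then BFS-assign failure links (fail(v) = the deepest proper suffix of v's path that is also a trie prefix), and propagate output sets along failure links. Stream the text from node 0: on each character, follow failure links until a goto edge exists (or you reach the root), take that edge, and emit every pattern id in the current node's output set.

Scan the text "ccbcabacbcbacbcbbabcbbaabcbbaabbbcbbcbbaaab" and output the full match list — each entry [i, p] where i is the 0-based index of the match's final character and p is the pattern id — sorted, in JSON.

Build:
Trie nodes:
  0='ε' goto a→1 b→5 c→7
  1='a' goto b→2
  2='ab' goto a→4 b→3
  3='abb' goto ·  [P0 ends]
  4='aba' goto ·  [P1 ends]
  5='b' goto b→6 c→9  [P2 ends]
  6='bb' goto ·  [P3 ends]
  7='c' goto b→8
  8='cb' goto ·  [P4 ends]
  9='bc' goto b→10
  10='bcb' goto b→11
  11='bcbb' goto a→12
  12='bcbba' goto a→13
  13='bcbbaa' goto ·  [P5 ends]

Failure links (BFS by depth):
  n1('a'): parent n0 fail=0; on 'a' 0 → fail=0;  out ∅∪∅=∅
  n5('b'): parent n0 fail=0; on 'b' 0 → fail=0;  out {2}∪∅={2}
  n7('c'): parent n0 fail=0; on 'c' 0 → fail=0;  out ∅∪∅=∅
  n2('ab'): parent n1 fail=0; on 'b' 0 → fail=5;  out ∅∪{2}={2}
  n6('bb'): parent n5 fail=0; on 'b' 0 → fail=5;  out {3}∪{2}={2,3}
  n8('cb'): parent n7 fail=0; on 'b' 0 → fail=5;  out {4}∪{2}={2,4}
  n9('bc'): parent n5 fail=0; on 'c' 0 → fail=7;  out ∅∪∅=∅
  n3('abb'): parent n2 fail=5; on 'b' 5 → fail=6;  out {0}∪{2,3}={0,2,3}
  n4('aba'): parent n2 fail=5; on 'a' 5→0 → fail=1;  out {1}∪∅={1}
  n10('bcb'): parent n9 fail=7; on 'b' 7 → fail=8;  out ∅∪{2,4}={2,4}
  n11('bcbb'): parent n10 fail=8; on 'b' 8→5 → fail=6;  out ∅∪{2,3}={2,3}
  n12('bcbba'): parent n11 fail=6; on 'a' 6→5→0 → fail=1;  out ∅∪∅=∅
  n13('bcbbaa'): parent n12 fail=1; on 'a' 1→0 → fail=1;  out {5}∪∅={5}

Run:
i=0 'c': node 0→7
i=1 'c': node 7→7 ·f
i=2 'b': node 7→8  emit P2@[2:2],P4@[1:2]
i=3 'c': node 8→9 ·f
i=4 'a': node 9→1 ·f
i=5 'b': node 1→2  emit P2@[5:5]
i=6 'a': node 2→4  emit P1@[4:6]
i=7 'c': node 4→7 ·f
i=8 'b': node 7→8  emit P2@[8:8],P4@[7:8]
i=9 'c': node 8→9 ·f
i=10 'b': node 9→10  emit P2@[10:10],P4@[9:10]
i=11 'a': node 10→1 ·f
i=12 'c': node 1→7 ·f
i=13 'b': node 7→8  emit P2@[13:13],P4@[12:13]
i=14 'c': node 8→9 ·f
i=15 'b': node 9→10  emit P2@[15:15],P4@[14:15]
i=16 'b': node 10→11  emit P2@[16:16],P3@[15:16]
i=17 'a': node 11→12
i=18 'b': node 12→2 ·f  emit P2@[18:18]
i=19 'c': node 2→9 ·f
i=20 'b': node 9→10  emit P2@[20:20],P4@[19:20]
i=21 'b': node 10→11  emit P2@[21:21],P3@[20:21]
i=22 'a': node 11→12
i=23 'a': node 12→13  emit P5@[18:23]
i=24 'b': node 13→2 ·f  emit P2@[24:24]
i=25 'c': node 2→9 ·f
i=26 'b': node 9→10  emit P2@[26:26],P4@[25:26]
i=27 'b': node 10→11  emit P2@[27:27],P3@[26:27]
i=28 'a': node 11→12
i=29 'a': node 12→13  emit P5@[24:29]
i=30 'b': node 13→2 ·f  emit P2@[30:30]
i=31 'b': node 2→3  emit P0@[29:31],P2@[31:31],P3@[30:31]
i=32 'b': node 3→6 ·f  emit P2@[32:32],P3@[31:32]
i=33 'c': node 6→9 ·f
i=34 'b': node 9→10  emit P2@[34:34],P4@[33:34]
i=35 'b': node 10→11  emit P2@[35:35],P3@[34:35]
i=36 'c': node 11→9 ·f
i=37 'b': node 9→10  emit P2@[37:37],P4@[36:37]
i=38 'b': node 10→11  emit P2@[38:38],P3@[37:38]
i=39 'a': node 11→12
i=40 'a': node 12→13  emit P5@[35:40]
i=41 'a': node 13→1 ·f
i=42 'b': node 1→2  emit P2@[42:42]

Matches: [[2,2],[2,4],[5,2],[6,1],[8,2],[8,4],[10,2],[10,4],[13,2],[13,4],[15,2],[15,4],[16,2],[16,3],[18,2],[20,2],[20,4],[21,2],[21,3],[23,5],[24,2],[26,2],[26,4],[27,2],[27,3],[29,5],[30,2],[31,0],[31,2],[31,3],[32,2],[32,3],[34,2],[34,4],[35,2],[35,3],[37,2],[37,4],[38,2],[38,3],[40,5],[42,2]]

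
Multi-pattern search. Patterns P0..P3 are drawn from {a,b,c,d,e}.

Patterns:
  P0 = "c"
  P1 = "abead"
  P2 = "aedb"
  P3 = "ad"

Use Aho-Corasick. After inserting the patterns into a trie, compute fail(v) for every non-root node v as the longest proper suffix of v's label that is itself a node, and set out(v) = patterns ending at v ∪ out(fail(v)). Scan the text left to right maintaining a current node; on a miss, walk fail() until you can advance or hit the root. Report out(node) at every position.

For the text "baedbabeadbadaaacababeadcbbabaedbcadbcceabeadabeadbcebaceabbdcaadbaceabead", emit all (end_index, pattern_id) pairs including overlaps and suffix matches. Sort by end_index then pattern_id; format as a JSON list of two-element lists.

Construct AC machine:
Trie (insert patterns):
  0='ε' goto a→2 c→1
  1='c' goto ·  ←P0
  2='a' goto b→3 d→10 e→7
  3='ab' goto e→4
  4='abe' goto a→5
  5='abea' goto d→6
  6='abead' goto ·  ←P1
  7='ae' goto d→8
  8='aed' goto b→9
  9='aedb' goto ·  ←P2
  10='ad' goto ·  ←P3

Failure links (BFS by depth):
  fail(1) 'c': from fail(0)=0 chase 'c': 0 ⇒ 0;  out={0}∪out(0)={0}
  fail(2) 'a': from fail(0)=0 chase 'a': 0 ⇒ 0;  out=∅∪out(0)=∅
  fail(3) 'ab': from fail(2)=0 chase 'b': 0 ⇒ 0;  out=∅∪out(0)=∅
  fail(7) 'ae': from fail(2)=0 chase 'e': 0 ⇒ 0;  out=∅∪out(0)=∅
  fail(10) 'ad': from fail(2)=0 chase 'd': 0 ⇒ 0;  out={3}∪out(0)={3}
  fail(4) 'abe': from fail(3)=0 chase 'e': 0 ⇒ 0;  out=∅∪out(0)=∅
  fail(8) 'aed': from fail(7)=0 chase 'd': 0 ⇒ 0;  out=∅∪out(0)=∅
  fail(5) 'abea': from fail(4)=0 chase 'a': 0 ⇒ 2;  out=∅∪out(2)=∅
  fail(9) 'aedb': from fail(8)=0 chase 'b': 0 ⇒ 0;  out={2}∪out(0)={2}
  fail(6) 'abead': from fail(5)=2 chase 'd': 2 ⇒ 10;  out={1}∪out(10)={1,3}

Text stream:
pos 0 'b': at 0
pos 1 'a': at 2
pos 2 'e': at 7
pos 3 'd': at 8
pos 4 'b': at 9  ** P2@[1:4]
pos 5 'a': at 2 (fail-walked)
pos 6 'b': at 3
pos 7 'e': at 4
pos 8 'a': at 5
pos 9 'd': at 6  ** P1@[5:9],P3@[8:9]
pos 10 'b': at 0 (fail-walked)
pos 11 'a': at 2
pos 12 'd': at 10  ** P3@[11:12]
pos 13 'a': at 2 (fail-walked)
pos 14 'a': at 2 (fail-walked)
pos 15 'a': at 2 (fail-walked)
pos 16 'c': at 1 (fail-walked)  ** P0@[16:16]
pos 17 'a': at 2 (fail-walked)
pos 18 'b': at 3
pos 19 'a': at 2 (fail-walked)
pos 20 'b': at 3
pos 21 'e': at 4
pos 22 'a': at 5
pos 23 'd': at 6  ** P1@[19:23],P3@[22:23]
pos 24 'c': at 1 (fail-walked)  ** P0@[24:24]
pos 25 'b': at 0 (fail-walked)
pos 26 'b': at 0
pos 27 'a': at 2
pos 28 'b': at 3
pos 29 'a': at 2 (fail-walked)
pos 30 'e': at 7
pos 31 'd': at 8
pos 32 'b': at 9  ** P2@[29:32]
pos 33 'c': at 1 (fail-walked)  ** P0@[33:33]
pos 34 'a': at 2 (fail-walked)
pos 35 'd': at 10  ** P3@[34:35]
pos 36 'b': at 0 (fail-walked)
pos 37 'c': at 1  ** P0@[37:37]
pos 38 'c': at 1 (fail-walked)  ** P0@[38:38]
pos 39 'e': at 0 (fail-walked)
pos 40 'a': at 2
pos 41 'b': at 3
pos 42 'e': at 4
pos 43 'a': at 5
pos 44 'd': at 6  ** P1@[40:44],P3@[43:44]
pos 45 'a': at 2 (fail-walked)
pos 46 'b': at 3
pos 47 'e': at 4
pos 48 'a': at 5
pos 49 'd': at 6  ** P1@[45:49],P3@[48:49]
pos 50 'b': at 0 (fail-walked)
pos 51 'c': at 1  ** P0@[51:51]
pos 52 'e': at 0 (fail-walked)
pos 53 'b': at 0
pos 54 'a': at 2
pos 55 'c': at 1 (fail-walked)  ** P0@[55:55]
pos 56 'e': at 0 (fail-walked)
pos 57 'a': at 2
pos 58 'b': at 3
pos 59 'b': at 0 (fail-walked)
pos 60 'd': at 0
pos 61 'c': at 1  ** P0@[61:61]
pos 62 'a': at 2 (fail-walked)
pos 63 'a': at 2 (fail-walked)
pos 64 'd': at 10  ** P3@[63:64]
pos 65 'b': at 0 (fail-walked)
pos 66 'a': at 2
pos 67 'c': at 1 (fail-walked)  ** P0@[67:67]
pos 68 'e': at 0 (fail-walked)
pos 69 'a': at 2
pos 70 'b': at 3
pos 71 'e': at 4
pos 72 'a': at 5
pos 73 'd': at 6  ** P1@[69:73],P3@[72:73]

All matches (sorted): [[4,2],[9,1],[9,3],[12,3],[16,0],[23,1],[23,3],[24,0],[32,2],[33,0],[35,3],[37,0],[38,0],[44,1],[44,3],[49,1],[49,3],[51,0],[55,0],[61,0],[64,3],[67,0],[73,1],[73,3]]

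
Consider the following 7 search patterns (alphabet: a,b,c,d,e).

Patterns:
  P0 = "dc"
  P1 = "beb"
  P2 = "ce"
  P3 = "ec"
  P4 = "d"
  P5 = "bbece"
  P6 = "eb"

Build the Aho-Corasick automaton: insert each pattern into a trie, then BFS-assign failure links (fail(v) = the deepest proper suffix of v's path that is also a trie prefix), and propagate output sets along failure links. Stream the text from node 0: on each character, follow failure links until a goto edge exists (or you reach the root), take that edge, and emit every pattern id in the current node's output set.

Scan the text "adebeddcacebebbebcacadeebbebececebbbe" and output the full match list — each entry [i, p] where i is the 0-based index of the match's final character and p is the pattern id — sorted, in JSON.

Construct AC machine:
Trie nodes:
  0='ε' goto b→3 c→6 d→1 e→8
  1='d' goto c→2  [P4 ends]
  2='dc' goto ·  [P0 ends]
  3='b' goto b→10 e→4
  4='be' goto b→5
  5='beb' goto ·  [P1 ends]
  6='c' goto e→7
  7='ce' goto ·  [P2 ends]
  8='e' goto b→14 c→9
  9='ec' goto ·  [P3 ends]
  10='bb' goto e→11
  11='bbe' goto c→12
  12='bbec' goto e→13
  13='bbece' goto ·  [P5 ends]
  14='eb' goto ·  [P6 ends]

BFS fail/out derivation:
  fail(1) 'd': from fail(0)=0 chase 'd': 0 ⇒ 0;  out={4}∪out(0)={4}
  fail(3) 'b': from fail(0)=0 chase 'b': 0 ⇒ 0;  out=∅∪out(0)=∅
  fail(6) 'c': from fail(0)=0 chase 'c': 0 ⇒ 0;  out=∅∪out(0)=∅
  fail(8) 'e': from fail(0)=0 chase 'e': 0 ⇒ 0;  out=∅∪out(0)=∅
  fail(2) 'dc': from fail(1)=0 chase 'c': 0 ⇒ 6;  out={0}∪out(6)={0}
  fail(4) 'be': from fail(3)=0 chase 'e': 0 ⇒ 8;  out=∅∪out(8)=∅
  fail(7) 'ce': from fail(6)=0 chase 'e': 0 ⇒ 8;  out={2}∪out(8)={2}
  fail(9) 'ec': from fail(8)=0 chase 'c': 0 ⇒ 6;  out={3}∪out(6)={3}
  fail(10) 'bb': from fail(3)=0 chase 'b': 0 ⇒ 3;  out=∅∪out(3)=∅
  fail(14) 'eb': from fail(8)=0 chase 'b': 0 ⇒ 3;  out={6}∪out(3)={6}
  fail(5) 'beb': from fail(4)=8 chase 'b': 8 ⇒ 14;  out={1}∪out(14)={1,6}
  fail(11) 'bbe': from fail(10)=3 chase 'e': 3 ⇒ 4;  out=∅∪out(4)=∅
  fail(12) 'bbec': from fail(11)=4 chase 'c': 4→8 ⇒ 9;  out=∅∪out(9)={3}
  fail(13) 'bbece': from fail(12)=9 chase 'e': 9→6 ⇒ 7;  out={5}∪out(7)={2,5}

Text stream:
pos 0 'a': at 0
pos 1 'd': at 1  → match P4@[1:1]
pos 2 'e': at 8 (fail-walked)
pos 3 'b': at 14  → match P6@[2:3]
pos 4 'e': at 4 (fail-walked)
pos 5 'd': at 1 (fail-walked)  → match P4@[5:5]
pos 6 'd': at 1 (fail-walked)  → match P4@[6:6]
pos 7 'c': at 2  → match P0@[6:7]
pos 8 'a': at 0 (fail-walked)
pos 9 'c': at 6
pos 10 'e': at 7  → match P2@[9:10]
pos 11 'b': at 14 (fail-walked)  → match P6@[10:11]
pos 12 'e': at 4 (fail-walked)
pos 13 'b': at 5  → match P1@[11:13],P6@[12:13]
pos 14 'b': at 10 (fail-walked)
pos 15 'e': at 11
pos 16 'b': at 5 (fail-walked)  → match P1@[14:16],P6@[15:16]
pos 17 'c': at 6 (fail-walked)
pos 18 'a': at 0 (fail-walked)
pos 19 'c': at 6
pos 20 'a': at 0 (fail-walked)
pos 21 'd': at 1  → match P4@[21:21]
pos 22 'e': at 8 (fail-walked)
pos 23 'e': at 8 (fail-walked)
pos 24 'b': at 14  → match P6@[23:24]
pos 25 'b': at 10 (fail-walked)
pos 26 'e': at 11
pos 27 'b': at 5 (fail-walked)  → match P1@[25:27],P6@[26:27]
pos 28 'e': at 4 (fail-walked)
pos 29 'c': at 9 (fail-walked)  → match P3@[28:29]
pos 30 'e': at 7 (fail-walked)  → match P2@[29:30]
pos 31 'c': at 9 (fail-walked)  → match P3@[30:31]
pos 32 'e': at 7 (fail-walked)  → match P2@[31:32]
pos 33 'b': at 14 (fail-walked)  → match P6@[32:33]
pos 34 'b': at 10 (fail-walked)
pos 35 'b': at 10 (fail-walked)
pos 36 'e': at 11

Matches: [[1,4],[3,6],[5,4],[6,4],[7,0],[10,2],[11,6],[13,1],[13,6],[16,1],[16,6],[21,4],[24,6],[27,1],[27,6],[29,3],[30,2],[31,3],[32,2],[33,6]]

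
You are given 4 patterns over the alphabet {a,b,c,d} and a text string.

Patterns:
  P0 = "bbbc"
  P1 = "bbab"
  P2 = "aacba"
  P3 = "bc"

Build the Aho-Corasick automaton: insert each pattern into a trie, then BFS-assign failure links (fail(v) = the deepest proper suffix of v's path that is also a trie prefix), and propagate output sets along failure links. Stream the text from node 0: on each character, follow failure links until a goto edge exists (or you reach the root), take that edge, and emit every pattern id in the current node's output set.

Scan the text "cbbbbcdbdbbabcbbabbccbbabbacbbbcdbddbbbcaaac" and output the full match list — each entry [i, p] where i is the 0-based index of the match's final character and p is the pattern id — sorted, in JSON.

Build automaton:
Trie nodes:
  0='ε' goto a→7 b→1
  1='b' goto b→2 c→12
  2='bb' goto a→5 b→3
  3='bbb' goto c→4
  4='bbbc' goto ·  ←P0
  5='bba' goto b→6
  6='bbab' goto ·  ←P1
  7='a' goto a→8
  8='aa' goto c→9
  9='aac' goto b→10
  10='aacb' goto a→11
  11='aacba' goto ·  ←P2
  12='bc' goto ·  ←P3

Failure links (BFS by depth):
  fail(1) 'b': from fail(0)=0 chase 'b': 0 ⇒ 0;  out=∅∪out(0)=∅
  fail(7) 'a': from fail(0)=0 chase 'a': 0 ⇒ 0;  out=∅∪out(0)=∅
  fail(2) 'bb': from fail(1)=0 chase 'b': 0 ⇒ 1;  out=∅∪out(1)=∅
  fail(8) 'aa': from fail(7)=0 chase 'a': 0 ⇒ 7;  out=∅∪out(7)=∅
  fail(12) 'bc': from fail(1)=0 chase 'c': 0 ⇒ 0;  out={3}∪out(0)={3}
  fail(3) 'bbb': from fail(2)=1 chase 'b': 1 ⇒ 2;  out=∅∪out(2)=∅
  fail(5) 'bba': from fail(2)=1 chase 'a': 1→0 ⇒ 7;  out=∅∪out(7)=∅
  fail(9) 'aac': from fail(8)=7 chase 'c': 7→0 ⇒ 0;  out=∅∪out(0)=∅
  fail(4) 'bbbc': from fail(3)=2 chase 'c': 2→1 ⇒ 12;  out={0}∪out(12)={0,3}
  fail(6) 'bbab': from fail(5)=7 chase 'b': 7→0 ⇒ 1;  out={1}∪out(1)={1}
  fail(10) 'aacb': from fail(9)=0 chase 'b': 0 ⇒ 1;  out=∅∪out(1)=∅
  fail(11) 'aacba': from fail(10)=1 chase 'a': 1→0 ⇒ 7;  out={2}∪out(7)={2}

Scan:
i=0 'c': node 0→0
i=1 'b': node 0→1
i=2 'b': node 1→2
i=3 'b': node 2→3
i=4 'b': node 3→3 ·f
i=5 'c': node 3→4  emit P0@[2:5],P3@[4:5]
i=6 'd': node 4→0 ·f
i=7 'b': node 0→1
i=8 'd': node 1→0 ·f
i=9 'b': node 0→1
i=10 'b': node 1→2
i=11 'a': node 2→5
i=12 'b': node 5→6  emit P1@[9:12]
i=13 'c': node 6→12 ·f  emit P3@[12:13]
i=14 'b': node 12→1 ·f
i=15 'b': node 1→2
i=16 'a': node 2→5
i=17 'b': node 5→6  emit P1@[14:17]
i=18 'b': node 6→2 ·f
i=19 'c': node 2→12 ·f  emit P3@[18:19]
i=20 'c': node 12→0 ·f
i=21 'b': node 0→1
i=22 'b': node 1→2
i=23 'a': node 2→5
i=24 'b': node 5→6  emit P1@[21:24]
i=25 'b': node 6→2 ·f
i=26 'a': node 2→5
i=27 'c': node 5→0 ·f
i=28 'b': node 0→1
i=29 'b': node 1→2
i=30 'b': node 2→3
i=31 'c': node 3→4  emit P0@[28:31],P3@[30:31]
i=32 'd': node 4→0 ·f
i=33 'b': node 0→1
i=34 'd': node 1→0 ·f
i=35 'd': node 0→0
i=36 'b': node 0→1
i=37 'b': node 1→2
i=38 'b': node 2→3
i=39 'c': node 3→4  emit P0@[36:39],P3@[38:39]
i=40 'a': node 4→7 ·f
i=41 'a': node 7→8
i=42 'a': node 8→8 ·f
i=43 'c': node 8→9

Result: [[5,0],[5,3],[12,1],[13,3],[17,1],[19,3],[24,1],[31,0],[31,3],[39,0],[39,3]]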